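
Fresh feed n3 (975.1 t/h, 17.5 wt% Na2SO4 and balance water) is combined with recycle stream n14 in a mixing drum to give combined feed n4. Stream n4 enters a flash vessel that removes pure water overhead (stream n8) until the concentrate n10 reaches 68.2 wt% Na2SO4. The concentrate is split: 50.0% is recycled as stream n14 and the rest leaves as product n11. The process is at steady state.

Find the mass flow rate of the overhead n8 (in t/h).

Overall Na2SO4 balance (none leaves overhead): Na2SO4 in fresh feed = Na2SO4 in product, i.e. 975.1×0.175 = (1−0.500)·n10·0.682.
n10 = 170.64/(0.682×0.500) = 500.42 t/h.
Recycle n14 = 0.500×500.42 = 250.21 t/h.
Combined feed n4 = 975.1 + 250.21 = 1225.3 t/h.
Overhead n8 = n4 − n10 = 1225.3 − 500.42 = 724.89 t/h.

724.9 t/h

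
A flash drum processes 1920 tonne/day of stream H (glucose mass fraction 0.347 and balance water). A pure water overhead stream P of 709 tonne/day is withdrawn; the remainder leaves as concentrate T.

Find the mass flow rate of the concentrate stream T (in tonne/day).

Concentrate = 1920 − 709 = 1211 tonne/day.

1211 tonne/day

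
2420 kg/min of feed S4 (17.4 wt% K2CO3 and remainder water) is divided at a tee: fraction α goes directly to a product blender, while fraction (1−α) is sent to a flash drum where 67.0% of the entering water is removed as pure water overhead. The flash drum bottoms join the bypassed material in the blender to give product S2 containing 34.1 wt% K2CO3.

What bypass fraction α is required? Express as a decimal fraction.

All 2420×0.174 = 421.08 kg/min of K2CO3 reaches S2, so S2 = 421.08/0.341 = 1234.8 kg/min and vapour = 1185.2 kg/min.
The evaporator receives (1−α)·2420 of feed at 0.826 water and removes 0.670 of that water:
0.670×0.826×(1−α)×2420 = 1185.2
(1−α) = 1185.2/1339.3 = 0.8849;  α = 0.1151.

0.115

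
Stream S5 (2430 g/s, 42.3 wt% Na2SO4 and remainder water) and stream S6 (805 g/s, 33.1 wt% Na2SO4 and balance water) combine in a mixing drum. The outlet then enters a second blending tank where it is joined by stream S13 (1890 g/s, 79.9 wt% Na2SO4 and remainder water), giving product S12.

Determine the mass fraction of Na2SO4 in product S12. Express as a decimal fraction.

0.5472

Overall, product flow = 5125 g/s.
Na2SO4 in = 2430×0.423 + 805×0.331 + 1890×0.799 = 2804.5 g/s.
Na2SO4 fraction in S12 = 0.5472.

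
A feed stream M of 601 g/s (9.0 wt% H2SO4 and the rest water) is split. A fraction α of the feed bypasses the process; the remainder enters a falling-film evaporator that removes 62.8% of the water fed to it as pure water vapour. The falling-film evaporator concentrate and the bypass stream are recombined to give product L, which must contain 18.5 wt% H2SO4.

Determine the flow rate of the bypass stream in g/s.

All 601×0.090 = 54.09 g/s of H2SO4 reaches L, so L = 54.09/0.185 = 292.38 g/s and vapour = 308.62 g/s.
The evaporator receives (1−α)·601 of feed at 0.910 water and removes 0.628 of that water:
0.628×0.910×(1−α)×601 = 308.62
(1−α) = 308.62/343.46 = 0.8986;  α = 0.1014.
Bypass flow = 0.1014×601 = 60.961 g/s.

60.96 g/s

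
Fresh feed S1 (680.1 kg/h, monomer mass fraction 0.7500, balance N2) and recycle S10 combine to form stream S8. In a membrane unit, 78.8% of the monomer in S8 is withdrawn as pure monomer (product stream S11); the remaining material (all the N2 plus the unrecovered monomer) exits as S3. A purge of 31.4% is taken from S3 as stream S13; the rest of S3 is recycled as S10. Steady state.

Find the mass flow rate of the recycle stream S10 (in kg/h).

N2 enters only via S1 and leaves only via the purge: 680.1×0.250 = 0.314×(N2 in S3), and the membrane unit passes all N2, so N2 in S8 = N2 in S3 = 541.48 kg/h.
monomer in S8: m_A = 680.1×0.750 + (1−0.314)·(1−0.788)·m_A, so m_A = 510.08/0.8546 = 596.88 kg/h.
S3 = (1−0.788)×596.88 + 541.48 = 668.02 kg/h.
Recycle S10 = (1−0.314)×668.02 = 458.26 kg/h.

458.3 kg/h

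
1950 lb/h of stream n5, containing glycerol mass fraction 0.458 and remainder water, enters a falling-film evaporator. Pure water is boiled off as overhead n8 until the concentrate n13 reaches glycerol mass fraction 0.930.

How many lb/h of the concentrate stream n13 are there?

glycerol is conserved: 1950×0.458 = 893.1 lb/h all reports to the concentrate.
Concentrate = 893.1/(target fraction) = 960.32 lb/h.

960.3 lb/h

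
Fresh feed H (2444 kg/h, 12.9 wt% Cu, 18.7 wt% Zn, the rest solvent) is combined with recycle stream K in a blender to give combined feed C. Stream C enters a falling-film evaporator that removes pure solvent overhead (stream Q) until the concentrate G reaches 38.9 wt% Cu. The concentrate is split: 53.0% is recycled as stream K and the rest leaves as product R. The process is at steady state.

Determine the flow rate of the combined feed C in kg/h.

Overall Cu balance (none leaves overhead): Cu in fresh feed = Cu in product, i.e. 2444×0.129 = (1−0.530)·G·0.389.
G = 315.28/(0.389×0.470) = 1724.4 kg/h.
Recycle K = 0.530×1724.4 = 913.94 kg/h.
Combined feed C = 2444 + 913.94 = 3357.9 kg/h.

3358 kg/h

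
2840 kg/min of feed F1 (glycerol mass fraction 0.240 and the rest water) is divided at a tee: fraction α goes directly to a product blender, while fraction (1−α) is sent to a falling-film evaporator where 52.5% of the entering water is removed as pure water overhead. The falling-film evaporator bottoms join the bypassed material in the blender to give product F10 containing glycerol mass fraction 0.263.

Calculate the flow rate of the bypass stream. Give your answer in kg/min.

2218 kg/min

All 2840×0.240 = 681.6 kg/min of glycerol reaches F10, so F10 = 681.6/0.263 = 2591.6 kg/min and vapour = 248.37 kg/min.
The evaporator receives (1−α)·2840 of feed at 0.760 water and removes 0.525 of that water:
0.525×0.760×(1−α)×2840 = 248.37
(1−α) = 248.37/1133.2 = 0.2192;  α = 0.7808.
Bypass flow = 0.7808×2840 = 2217.5 kg/min.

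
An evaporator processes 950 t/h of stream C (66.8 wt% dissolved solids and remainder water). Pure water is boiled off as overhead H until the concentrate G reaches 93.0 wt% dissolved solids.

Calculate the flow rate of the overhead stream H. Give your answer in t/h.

267.6 t/h

dissolved solids is conserved: 950×0.668 = 634.6 t/h all reports to the concentrate.
Concentrate = 634.6/(target fraction) = 682.37 t/h.
Overhead = 950 − 682.37 = 267.63 t/h.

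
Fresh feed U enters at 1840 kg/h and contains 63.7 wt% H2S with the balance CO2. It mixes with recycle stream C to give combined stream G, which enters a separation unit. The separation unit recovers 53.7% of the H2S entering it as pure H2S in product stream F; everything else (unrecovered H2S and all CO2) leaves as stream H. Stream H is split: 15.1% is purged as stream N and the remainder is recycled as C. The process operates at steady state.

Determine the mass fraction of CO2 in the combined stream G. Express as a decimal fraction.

0.696

CO2 enters only via U and leaves only via the purge: 1840×0.363 = 0.151×(CO2 in H), and the separation unit passes all CO2, so CO2 in G = CO2 in H = 4423.3 kg/h.
H2S in G: m_A = 1840×0.637 + (1−0.151)·(1−0.537)·m_A, so m_A = 1172.1/0.6069 = 1931.2 kg/h.
G = 1931.2 + 4423.3 = 6354.5 kg/h.
CO2 fraction in G = 4423.3/6354.5 = 0.696.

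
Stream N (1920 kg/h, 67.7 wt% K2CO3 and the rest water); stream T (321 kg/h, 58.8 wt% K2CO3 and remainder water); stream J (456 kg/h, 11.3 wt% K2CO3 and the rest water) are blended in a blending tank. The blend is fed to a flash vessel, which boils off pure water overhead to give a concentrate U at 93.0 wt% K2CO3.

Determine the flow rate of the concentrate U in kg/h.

K2CO3 entering = 1920×0.677 + 321×0.588 + 456×0.113 = 1540.1 kg/h.
All K2CO3 reports to U, so U = 1540.1/0.930 = 1656 kg/h.

1656 kg/h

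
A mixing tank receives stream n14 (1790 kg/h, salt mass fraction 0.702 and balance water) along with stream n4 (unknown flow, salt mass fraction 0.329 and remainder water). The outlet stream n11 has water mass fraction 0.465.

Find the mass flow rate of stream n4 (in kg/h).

Let n4 be the unknown flow. Total out = 1790 + n4.
water balance: 533.42 + 0.671·n4 = 0.465·(1790 + n4)
(0.671 − 0.465)·n4 = 0.465×1790 − 533.42 = 298.93
n4 = 298.93 / 0.206 = 1451.1 kg/h

1451 kg/h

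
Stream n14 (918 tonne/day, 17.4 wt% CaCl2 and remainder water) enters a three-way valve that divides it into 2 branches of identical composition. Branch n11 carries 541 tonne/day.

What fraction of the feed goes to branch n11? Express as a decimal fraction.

Fraction to n11 = 541/918 = 0.5893.

0.589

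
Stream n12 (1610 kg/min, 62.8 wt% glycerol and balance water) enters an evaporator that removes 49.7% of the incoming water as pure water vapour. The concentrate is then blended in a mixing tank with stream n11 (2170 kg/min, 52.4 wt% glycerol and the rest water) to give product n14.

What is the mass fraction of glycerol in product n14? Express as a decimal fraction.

Vapour removed = 0.497×0.372×1610 = 297.66 kg/min; concentrate = 1312.3 kg/min.
glycerol reaching the mixer = 1011.1 (from concentrate) + 2170×0.524 = 2148.2 kg/min.
Product flow = 1312.3 + 2170 = 3482.3 kg/min; glycerol fraction = 0.617.

0.617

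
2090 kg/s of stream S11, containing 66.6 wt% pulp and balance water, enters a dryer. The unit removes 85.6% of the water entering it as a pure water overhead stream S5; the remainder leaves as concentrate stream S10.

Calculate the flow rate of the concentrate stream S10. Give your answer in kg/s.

1492 kg/s

water entering = 2090×0.334 = 698.06 kg/s; overhead removed = 0.856×698.06 = 597.54 kg/s.
Concentrate = 2090 − 597.54 = 1492.5 kg/s.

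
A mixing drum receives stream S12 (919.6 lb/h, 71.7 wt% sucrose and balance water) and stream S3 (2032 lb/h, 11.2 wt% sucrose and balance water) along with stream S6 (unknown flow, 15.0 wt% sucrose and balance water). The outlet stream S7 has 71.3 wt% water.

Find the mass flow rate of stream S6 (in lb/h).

290.7 lb/h

Let S6 be the unknown flow. Total out = 2951.6 + S6.
water balance: 2064.7 + 0.850·S6 = 0.713·(2951.6 + S6)
(0.850 − 0.713)·S6 = 0.713×2951.6 − 2064.7 = 39.828
S6 = 39.828 / 0.137 = 290.72 lb/h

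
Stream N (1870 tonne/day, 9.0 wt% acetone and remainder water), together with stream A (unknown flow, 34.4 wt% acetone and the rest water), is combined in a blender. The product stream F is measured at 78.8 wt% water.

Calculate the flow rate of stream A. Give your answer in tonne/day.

1728 tonne/day

Let A be the unknown flow. Total out = 1870 + A.
water balance: 1701.7 + 0.656·A = 0.788·(1870 + A)
(0.656 − 0.788)·A = 0.788×1870 − 1701.7 = -228.14
A = -228.14 / -0.132 = 1728.3 tonne/day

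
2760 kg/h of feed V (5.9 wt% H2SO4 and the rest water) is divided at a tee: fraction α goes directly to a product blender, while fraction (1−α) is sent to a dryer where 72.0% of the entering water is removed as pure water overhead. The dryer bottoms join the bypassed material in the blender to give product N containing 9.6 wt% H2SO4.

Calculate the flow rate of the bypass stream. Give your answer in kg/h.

1190 kg/h

All 2760×0.059 = 162.84 kg/h of H2SO4 reaches N, so N = 162.84/0.096 = 1696.2 kg/h and vapour = 1063.8 kg/h.
The evaporator receives (1−α)·2760 of feed at 0.941 water and removes 0.720 of that water:
0.720×0.941×(1−α)×2760 = 1063.8
(1−α) = 1063.8/1870 = 0.5689;  α = 0.4311.
Bypass flow = 0.4311×2760 = 1189.9 kg/h.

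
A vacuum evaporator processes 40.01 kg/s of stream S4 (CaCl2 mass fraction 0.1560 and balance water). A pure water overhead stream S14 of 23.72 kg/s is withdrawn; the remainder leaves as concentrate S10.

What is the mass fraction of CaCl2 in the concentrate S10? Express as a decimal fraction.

CaCl2 is not removed: 40.01×0.156 = 6.2416 kg/s of CaCl2 enters S10.
Concentrate = 40.01 − 23.72 = 16.29 kg/s.
Mass fraction = 6.2416/16.29 = 0.3832.

0.3832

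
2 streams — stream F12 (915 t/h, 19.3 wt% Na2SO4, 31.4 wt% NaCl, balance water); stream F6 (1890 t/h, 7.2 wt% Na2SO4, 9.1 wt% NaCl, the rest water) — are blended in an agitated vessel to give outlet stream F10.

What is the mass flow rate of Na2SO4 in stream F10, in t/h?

312.7 t/h

Na2SO4 out = Na2SO4 in = 915×0.193 + 1890×0.072 = 312.67 t/h.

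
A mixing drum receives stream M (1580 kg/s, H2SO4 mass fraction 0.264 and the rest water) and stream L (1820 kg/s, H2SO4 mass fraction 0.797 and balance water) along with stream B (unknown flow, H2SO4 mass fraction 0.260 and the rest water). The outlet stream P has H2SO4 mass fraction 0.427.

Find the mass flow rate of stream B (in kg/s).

Let B be the unknown flow. Total out = 3400 + B.
H2SO4 balance: 1867.7 + 0.260·B = 0.427·(3400 + B)
(0.260 − 0.427)·B = 0.427×3400 − 1867.7 = -415.86
B = -415.86 / -0.167 = 2490.2 kg/s

2490 kg/s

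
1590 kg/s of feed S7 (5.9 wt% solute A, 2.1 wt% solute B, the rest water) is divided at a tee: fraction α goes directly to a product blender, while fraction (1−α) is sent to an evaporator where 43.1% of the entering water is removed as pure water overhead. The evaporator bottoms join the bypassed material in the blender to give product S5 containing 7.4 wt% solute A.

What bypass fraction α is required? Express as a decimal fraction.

0.489

All 1590×0.059 = 93.81 kg/s of solute A reaches S5, so S5 = 93.81/0.074 = 1267.7 kg/s and vapour = 322.3 kg/s.
The evaporator receives (1−α)·1590 of feed at 0.920 water and removes 0.431 of that water:
0.431×0.920×(1−α)×1590 = 322.3
(1−α) = 322.3/630.47 = 0.5112;  α = 0.4888.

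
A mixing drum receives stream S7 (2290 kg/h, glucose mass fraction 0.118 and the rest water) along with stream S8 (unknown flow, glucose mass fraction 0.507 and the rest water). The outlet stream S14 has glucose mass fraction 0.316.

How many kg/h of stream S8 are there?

Let S8 be the unknown flow. Total out = 2290 + S8.
glucose balance: 270.22 + 0.507·S8 = 0.316·(2290 + S8)
(0.507 − 0.316)·S8 = 0.316×2290 − 270.22 = 453.42
S8 = 453.42 / 0.191 = 2373.9 kg/h

2374 kg/h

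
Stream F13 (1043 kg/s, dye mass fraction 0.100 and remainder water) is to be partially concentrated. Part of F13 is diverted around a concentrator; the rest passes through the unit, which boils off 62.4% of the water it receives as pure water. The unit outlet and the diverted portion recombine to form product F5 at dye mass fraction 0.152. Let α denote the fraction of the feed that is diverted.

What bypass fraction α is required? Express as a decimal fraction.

All 1043×0.100 = 104.3 kg/s of dye reaches F5, so F5 = 104.3/0.152 = 686.18 kg/s and vapour = 356.82 kg/s.
The evaporator receives (1−α)·1043 of feed at 0.900 water and removes 0.624 of that water:
0.624×0.900×(1−α)×1043 = 356.82
(1−α) = 356.82/585.75 = 0.6092;  α = 0.3908.

0.391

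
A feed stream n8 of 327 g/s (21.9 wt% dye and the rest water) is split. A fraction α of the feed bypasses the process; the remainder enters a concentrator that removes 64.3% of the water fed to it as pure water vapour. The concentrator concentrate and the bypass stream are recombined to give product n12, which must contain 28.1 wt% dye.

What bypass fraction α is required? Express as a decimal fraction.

0.561

All 327×0.219 = 71.613 g/s of dye reaches n12, so n12 = 71.613/0.281 = 254.85 g/s and vapour = 72.149 g/s.
The evaporator receives (1−α)·327 of feed at 0.781 water and removes 0.643 of that water:
0.643×0.781×(1−α)×327 = 72.149
(1−α) = 72.149/164.21 = 0.4394;  α = 0.5606.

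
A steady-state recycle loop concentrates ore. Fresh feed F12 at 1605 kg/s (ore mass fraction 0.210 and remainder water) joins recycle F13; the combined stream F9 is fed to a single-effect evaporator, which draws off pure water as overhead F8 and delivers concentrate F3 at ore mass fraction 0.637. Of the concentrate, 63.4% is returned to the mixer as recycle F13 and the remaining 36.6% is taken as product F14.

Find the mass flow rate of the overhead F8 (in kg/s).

1076 kg/s

Overall ore balance (none leaves overhead): ore in fresh feed = ore in product, i.e. 1605×0.210 = (1−0.634)·F3·0.637.
F3 = 337.05/(0.637×0.366) = 1445.7 kg/s.
Recycle F13 = 0.634×1445.7 = 916.56 kg/s.
Combined feed F9 = 1605 + 916.56 = 2521.6 kg/s.
Overhead F8 = F9 − F3 = 2521.6 − 1445.7 = 1075.9 kg/s.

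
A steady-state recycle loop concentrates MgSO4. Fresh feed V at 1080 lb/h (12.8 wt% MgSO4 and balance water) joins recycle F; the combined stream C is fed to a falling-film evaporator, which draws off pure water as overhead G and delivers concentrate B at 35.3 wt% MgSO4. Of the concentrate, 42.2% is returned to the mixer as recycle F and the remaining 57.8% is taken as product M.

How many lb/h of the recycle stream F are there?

Overall MgSO4 balance (none leaves overhead): MgSO4 in fresh feed = MgSO4 in product, i.e. 1080×0.128 = (1−0.422)·B·0.353.
B = 138.24/(0.353×0.578) = 677.53 lb/h.
Recycle F = 0.422×677.53 = 285.92 lb/h.

285.9 lb/h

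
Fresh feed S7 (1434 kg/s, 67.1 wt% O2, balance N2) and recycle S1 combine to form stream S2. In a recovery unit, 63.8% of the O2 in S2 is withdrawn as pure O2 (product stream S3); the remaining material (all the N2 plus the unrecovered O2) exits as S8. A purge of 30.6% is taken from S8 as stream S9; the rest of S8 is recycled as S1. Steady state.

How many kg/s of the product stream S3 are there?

O2 in S2: m_A = 1434×0.671 + (1−0.306)·(1−0.638)·m_A, so m_A = 962.21/0.7488 = 1285.1 kg/s.
Product S3 = 0.638×1285.1 = 819.87 kg/s.

819.9 kg/s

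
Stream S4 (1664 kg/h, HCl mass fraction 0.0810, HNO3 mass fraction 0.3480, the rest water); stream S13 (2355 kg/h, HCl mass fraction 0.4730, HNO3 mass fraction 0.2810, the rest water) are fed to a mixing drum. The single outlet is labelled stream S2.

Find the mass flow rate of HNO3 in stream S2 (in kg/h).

1241 kg/h

HNO3 out = HNO3 in = 1664×0.348 + 2355×0.281 = 1240.8 kg/h.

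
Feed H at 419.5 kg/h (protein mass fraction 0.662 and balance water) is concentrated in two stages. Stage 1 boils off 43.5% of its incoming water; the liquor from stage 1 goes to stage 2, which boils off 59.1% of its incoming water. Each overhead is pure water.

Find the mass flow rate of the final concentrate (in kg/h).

water in feed = 419.5×0.338 = 141.79 kg/h.
After stage 1: water left = (1−0.435)×141.79 = 80.112; stream total = 357.82 kg/h.
After stage 2: water left = (1−0.591)×80.112 = 32.766; final concentrate = 310.47 kg/h.

310.5 kg/h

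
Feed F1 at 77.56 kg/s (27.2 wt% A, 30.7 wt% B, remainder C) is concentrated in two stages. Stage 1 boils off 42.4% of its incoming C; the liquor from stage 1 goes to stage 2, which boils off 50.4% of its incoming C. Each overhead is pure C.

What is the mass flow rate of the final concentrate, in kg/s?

54.24 kg/s

C in feed = 77.56×0.421 = 32.653 kg/s.
After stage 1: C left = (1−0.424)×32.653 = 18.808; stream total = 63.715 kg/s.
After stage 2: C left = (1−0.504)×18.808 = 9.3288; final concentrate = 54.236 kg/s.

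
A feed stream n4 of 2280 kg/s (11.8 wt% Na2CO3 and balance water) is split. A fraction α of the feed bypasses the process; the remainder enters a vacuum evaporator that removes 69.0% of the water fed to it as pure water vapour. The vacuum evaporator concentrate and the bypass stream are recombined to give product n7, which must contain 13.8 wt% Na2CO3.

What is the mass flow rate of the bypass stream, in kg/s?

1737 kg/s

All 2280×0.118 = 269.04 kg/s of Na2CO3 reaches n7, so n7 = 269.04/0.138 = 1949.6 kg/s and vapour = 330.43 kg/s.
The evaporator receives (1−α)·2280 of feed at 0.882 water and removes 0.690 of that water:
0.690×0.882×(1−α)×2280 = 330.43
(1−α) = 330.43/1387.6 = 0.2381;  α = 0.7619.
Bypass flow = 0.7619×2280 = 1737 kg/s.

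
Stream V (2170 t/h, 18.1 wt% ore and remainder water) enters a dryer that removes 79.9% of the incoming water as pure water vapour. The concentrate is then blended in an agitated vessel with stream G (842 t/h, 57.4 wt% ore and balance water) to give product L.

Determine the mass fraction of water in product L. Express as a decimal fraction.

Vapour removed = 0.799×0.819×2170 = 1420 t/h; concentrate = 749.99 t/h.
water reaching the mixer = 357.22 (from concentrate) + 842×0.426 = 715.92 t/h.
Product flow = 749.99 + 842 = 1592 t/h; water fraction = 0.450.

0.450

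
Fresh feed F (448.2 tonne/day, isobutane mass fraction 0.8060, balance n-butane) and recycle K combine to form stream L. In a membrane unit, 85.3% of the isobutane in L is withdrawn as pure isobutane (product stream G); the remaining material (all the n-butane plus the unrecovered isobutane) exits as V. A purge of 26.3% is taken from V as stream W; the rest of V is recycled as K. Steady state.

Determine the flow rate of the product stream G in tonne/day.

isobutane in L: m_A = 448.2×0.806 + (1−0.263)·(1−0.853)·m_A, so m_A = 361.25/0.8917 = 405.14 tonne/day.
Product G = 0.853×405.14 = 345.59 tonne/day.

345.6 tonne/day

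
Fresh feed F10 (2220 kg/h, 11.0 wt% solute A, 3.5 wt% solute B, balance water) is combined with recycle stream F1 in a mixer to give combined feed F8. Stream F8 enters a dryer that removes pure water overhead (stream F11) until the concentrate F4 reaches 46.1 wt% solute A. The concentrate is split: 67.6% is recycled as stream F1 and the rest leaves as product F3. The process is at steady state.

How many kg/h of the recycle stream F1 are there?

1105 kg/h

Overall solute A balance (none leaves overhead): solute A in fresh feed = solute A in product, i.e. 2220×0.110 = (1−0.676)·F4·0.461.
F4 = 244.2/(0.461×0.324) = 1634.9 kg/h.
Recycle F1 = 0.676×1634.9 = 1105.2 kg/h.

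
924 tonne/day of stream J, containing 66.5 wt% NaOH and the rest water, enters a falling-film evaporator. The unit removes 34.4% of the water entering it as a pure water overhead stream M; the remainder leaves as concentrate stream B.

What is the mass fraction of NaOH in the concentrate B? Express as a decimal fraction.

NaOH is not removed: 924×0.665 = 614.46 tonne/day of NaOH enters B.
water entering = 924×0.335 = 309.54 tonne/day; overhead removed = 0.344×309.54 = 106.48 tonne/day.
Concentrate = 924 − 106.48 = 817.52 tonne/day.
Mass fraction = 614.46/817.52 = 0.752.

0.752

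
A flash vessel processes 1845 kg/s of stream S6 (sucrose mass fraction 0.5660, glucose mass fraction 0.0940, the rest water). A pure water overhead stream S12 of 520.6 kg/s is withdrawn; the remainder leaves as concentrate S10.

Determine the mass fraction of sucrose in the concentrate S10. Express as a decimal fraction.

sucrose is not removed: 1845×0.566 = 1044.3 kg/s of sucrose enters S10.
Concentrate = 1845 − 520.6 = 1324.4 kg/s.
Mass fraction = 1044.3/1324.4 = 0.7885.

0.7885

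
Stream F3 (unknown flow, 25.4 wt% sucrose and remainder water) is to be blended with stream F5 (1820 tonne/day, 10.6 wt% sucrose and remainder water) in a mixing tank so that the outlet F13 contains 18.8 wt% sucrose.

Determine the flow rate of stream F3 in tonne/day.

Let F3 be the unknown flow. Total out = 1820 + F3.
sucrose balance: 192.92 + 0.254·F3 = 0.188·(1820 + F3)
(0.254 − 0.188)·F3 = 0.188×1820 − 192.92 = 149.24
F3 = 149.24 / 0.066 = 2261.2 tonne/day

2261 tonne/day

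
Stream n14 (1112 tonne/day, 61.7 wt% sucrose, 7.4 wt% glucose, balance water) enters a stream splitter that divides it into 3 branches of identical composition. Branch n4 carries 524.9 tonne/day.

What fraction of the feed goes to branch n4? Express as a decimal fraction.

Fraction to n4 = 524.9/1112 = 0.4720.

0.472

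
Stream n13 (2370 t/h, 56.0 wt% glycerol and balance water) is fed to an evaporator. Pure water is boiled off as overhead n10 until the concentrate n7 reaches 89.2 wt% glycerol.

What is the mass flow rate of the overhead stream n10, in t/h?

glycerol is conserved: 2370×0.560 = 1327.2 t/h all reports to the concentrate.
Concentrate = 1327.2/(target fraction) = 1487.9 t/h.
Overhead = 2370 − 1487.9 = 882.11 t/h.

882.1 t/h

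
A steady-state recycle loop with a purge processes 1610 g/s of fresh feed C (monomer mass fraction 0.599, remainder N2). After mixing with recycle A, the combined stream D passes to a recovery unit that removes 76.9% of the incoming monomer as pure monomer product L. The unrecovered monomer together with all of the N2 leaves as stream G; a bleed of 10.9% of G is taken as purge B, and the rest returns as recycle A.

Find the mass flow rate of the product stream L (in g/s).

monomer in D: m_A = 1610×0.599 + (1−0.109)·(1−0.769)·m_A, so m_A = 964.39/0.7942 = 1214.3 g/s.
Product L = 0.769×1214.3 = 933.81 g/s.

933.8 g/s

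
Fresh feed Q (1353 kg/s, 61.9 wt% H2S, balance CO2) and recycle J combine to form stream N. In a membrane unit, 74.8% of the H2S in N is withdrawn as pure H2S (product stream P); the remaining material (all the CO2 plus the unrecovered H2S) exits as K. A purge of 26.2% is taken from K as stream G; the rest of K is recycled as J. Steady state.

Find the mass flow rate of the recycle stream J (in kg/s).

CO2 enters only via Q and leaves only via the purge: 1353×0.381 = 0.262×(CO2 in K), and the membrane unit passes all CO2, so CO2 in N = CO2 in K = 1967.5 kg/s.
H2S in N: m_A = 1353×0.619 + (1−0.262)·(1−0.748)·m_A, so m_A = 837.51/0.8140 = 1028.8 kg/s.
K = (1−0.748)×1028.8 + 1967.5 = 2226.8 kg/s.
Recycle J = (1−0.262)×2226.8 = 1643.4 kg/s.

1643 kg/s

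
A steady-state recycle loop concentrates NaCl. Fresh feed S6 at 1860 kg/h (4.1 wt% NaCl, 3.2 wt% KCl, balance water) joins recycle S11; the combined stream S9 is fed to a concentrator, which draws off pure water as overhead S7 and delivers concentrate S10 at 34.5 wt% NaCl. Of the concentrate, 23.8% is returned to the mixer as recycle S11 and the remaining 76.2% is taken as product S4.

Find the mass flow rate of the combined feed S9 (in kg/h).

1929 kg/h

Overall NaCl balance (none leaves overhead): NaCl in fresh feed = NaCl in product, i.e. 1860×0.041 = (1−0.238)·S10·0.345.
S10 = 76.26/(0.345×0.762) = 290.08 kg/h.
Recycle S11 = 0.238×290.08 = 69.04 kg/h.
Combined feed S9 = 1860 + 69.04 = 1929 kg/h.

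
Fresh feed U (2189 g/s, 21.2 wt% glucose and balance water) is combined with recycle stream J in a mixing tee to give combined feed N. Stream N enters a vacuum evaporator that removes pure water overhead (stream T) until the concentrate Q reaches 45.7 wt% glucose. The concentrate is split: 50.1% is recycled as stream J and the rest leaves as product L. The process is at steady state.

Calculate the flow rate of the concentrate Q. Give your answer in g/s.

Overall glucose balance (none leaves overhead): glucose in fresh feed = glucose in product, i.e. 2189×0.212 = (1−0.501)·Q·0.457.
Q = 464.07/(0.457×0.499) = 2035 g/s.

2035 g/s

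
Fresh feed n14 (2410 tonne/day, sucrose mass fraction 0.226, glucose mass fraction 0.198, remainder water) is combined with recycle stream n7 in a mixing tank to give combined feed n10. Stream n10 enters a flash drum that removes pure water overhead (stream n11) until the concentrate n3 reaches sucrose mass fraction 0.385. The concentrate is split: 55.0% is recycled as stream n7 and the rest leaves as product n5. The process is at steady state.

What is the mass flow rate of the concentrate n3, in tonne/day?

3144 tonne/day

Overall sucrose balance (none leaves overhead): sucrose in fresh feed = sucrose in product, i.e. 2410×0.226 = (1−0.550)·n3·0.385.
n3 = 544.66/(0.385×0.450) = 3143.8 tonne/day.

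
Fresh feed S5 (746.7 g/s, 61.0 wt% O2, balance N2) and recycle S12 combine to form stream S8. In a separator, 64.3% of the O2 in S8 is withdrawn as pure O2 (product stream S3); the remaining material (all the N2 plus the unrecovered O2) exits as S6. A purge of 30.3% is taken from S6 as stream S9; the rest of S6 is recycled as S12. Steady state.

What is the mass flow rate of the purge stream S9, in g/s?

N2 enters only via S5 and leaves only via the purge: 746.7×0.390 = 0.303×(N2 in S6), and the separator passes all N2, so N2 in S8 = N2 in S6 = 961.1 g/s.
O2 in S8: m_A = 746.7×0.610 + (1−0.303)·(1−0.643)·m_A, so m_A = 455.49/0.7512 = 606.37 g/s.
S6 = (1−0.643)×606.37 + 961.1 = 1177.6 g/s.
Purge S9 = 0.303×1177.6 = 356.8 g/s.

356.8 g/s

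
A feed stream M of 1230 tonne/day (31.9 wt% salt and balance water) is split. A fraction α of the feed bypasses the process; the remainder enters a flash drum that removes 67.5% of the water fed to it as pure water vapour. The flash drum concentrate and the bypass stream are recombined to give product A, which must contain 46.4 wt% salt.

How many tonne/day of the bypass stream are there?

All 1230×0.319 = 392.37 tonne/day of salt reaches A, so A = 392.37/0.464 = 845.62 tonne/day and vapour = 384.38 tonne/day.
The evaporator receives (1−α)·1230 of feed at 0.681 water and removes 0.675 of that water:
0.675×0.681×(1−α)×1230 = 384.38
(1−α) = 384.38/565.4 = 0.6798;  α = 0.3202.
Bypass flow = 0.3202×1230 = 393.81 tonne/day.

393.8 tonne/day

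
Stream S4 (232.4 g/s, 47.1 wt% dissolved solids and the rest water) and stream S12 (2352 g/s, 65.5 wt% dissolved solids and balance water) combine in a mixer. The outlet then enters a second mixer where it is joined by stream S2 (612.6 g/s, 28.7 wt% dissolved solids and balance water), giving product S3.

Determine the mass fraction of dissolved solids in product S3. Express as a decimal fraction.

0.5711

Overall, product flow = 3197 g/s.
dissolved solids in = 232.4×0.471 + 2352×0.655 + 612.6×0.287 = 1825.8 g/s.
dissolved solids fraction in S3 = 0.5711.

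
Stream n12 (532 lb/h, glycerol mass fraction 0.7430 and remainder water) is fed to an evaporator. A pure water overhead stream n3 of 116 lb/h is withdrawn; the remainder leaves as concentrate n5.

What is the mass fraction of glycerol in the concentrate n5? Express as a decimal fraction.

0.9502

glycerol is not removed: 532×0.743 = 395.28 lb/h of glycerol enters n5.
Concentrate = 532 − 116 = 416 lb/h.
Mass fraction = 395.28/416 = 0.9502.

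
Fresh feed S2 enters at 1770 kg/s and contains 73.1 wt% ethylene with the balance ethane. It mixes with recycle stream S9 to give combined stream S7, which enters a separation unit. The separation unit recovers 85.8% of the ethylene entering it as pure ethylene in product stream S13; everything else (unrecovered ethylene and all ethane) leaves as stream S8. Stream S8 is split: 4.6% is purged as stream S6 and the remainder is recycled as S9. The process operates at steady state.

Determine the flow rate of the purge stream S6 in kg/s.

ethane enters only via S2 and leaves only via the purge: 1770×0.269 = 0.046×(ethane in S8), and the separation unit passes all ethane, so ethane in S7 = ethane in S8 = 10351 kg/s.
ethylene in S7: m_A = 1770×0.731 + (1−0.046)·(1−0.858)·m_A, so m_A = 1293.9/0.8645 = 1496.6 kg/s.
S8 = (1−0.858)×1496.6 + 10351 = 10563 kg/s.
Purge S6 = 0.046×10563 = 485.91 kg/s.

485.9 kg/s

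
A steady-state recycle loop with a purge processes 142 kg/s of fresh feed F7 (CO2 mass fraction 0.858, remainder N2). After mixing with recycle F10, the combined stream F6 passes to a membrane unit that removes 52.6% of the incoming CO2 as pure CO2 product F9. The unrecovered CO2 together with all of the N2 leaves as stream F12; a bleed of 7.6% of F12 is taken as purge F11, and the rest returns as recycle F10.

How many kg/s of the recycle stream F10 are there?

340.1 kg/s

N2 enters only via F7 and leaves only via the purge: 142×0.142 = 0.076×(N2 in F12), and the membrane unit passes all N2, so N2 in F6 = N2 in F12 = 265.32 kg/s.
CO2 in F6: m_A = 142×0.858 + (1−0.076)·(1−0.526)·m_A, so m_A = 121.84/0.5620 = 216.78 kg/s.
F12 = (1−0.526)×216.78 + 265.32 = 368.07 kg/s.
Recycle F10 = (1−0.076)×368.07 = 340.1 kg/s.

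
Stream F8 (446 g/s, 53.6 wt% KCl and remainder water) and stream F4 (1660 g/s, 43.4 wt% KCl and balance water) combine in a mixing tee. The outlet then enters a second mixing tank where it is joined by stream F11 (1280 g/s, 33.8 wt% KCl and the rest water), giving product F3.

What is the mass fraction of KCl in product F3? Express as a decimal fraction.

Overall, product flow = 3386 g/s.
KCl in = 446×0.536 + 1660×0.434 + 1280×0.338 = 1392.1 g/s.
KCl fraction in F3 = 0.411.

0.411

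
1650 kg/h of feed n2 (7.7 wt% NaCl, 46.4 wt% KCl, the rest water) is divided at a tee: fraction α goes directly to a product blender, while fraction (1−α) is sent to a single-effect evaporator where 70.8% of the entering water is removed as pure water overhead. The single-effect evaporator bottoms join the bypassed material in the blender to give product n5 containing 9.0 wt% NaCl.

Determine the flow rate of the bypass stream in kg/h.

All 1650×0.077 = 127.05 kg/h of NaCl reaches n5, so n5 = 127.05/0.090 = 1411.7 kg/h and vapour = 238.33 kg/h.
The evaporator receives (1−α)·1650 of feed at 0.459 water and removes 0.708 of that water:
0.708×0.459×(1−α)×1650 = 238.33
(1−α) = 238.33/536.2 = 0.4445;  α = 0.5555.
Bypass flow = 0.5555×1650 = 916.6 kg/h.

916.6 kg/h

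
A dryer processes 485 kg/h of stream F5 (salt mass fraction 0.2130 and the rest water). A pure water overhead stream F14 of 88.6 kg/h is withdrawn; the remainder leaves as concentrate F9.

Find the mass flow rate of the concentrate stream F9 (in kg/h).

Concentrate = 485 − 88.6 = 396.4 kg/h.

396.4 kg/h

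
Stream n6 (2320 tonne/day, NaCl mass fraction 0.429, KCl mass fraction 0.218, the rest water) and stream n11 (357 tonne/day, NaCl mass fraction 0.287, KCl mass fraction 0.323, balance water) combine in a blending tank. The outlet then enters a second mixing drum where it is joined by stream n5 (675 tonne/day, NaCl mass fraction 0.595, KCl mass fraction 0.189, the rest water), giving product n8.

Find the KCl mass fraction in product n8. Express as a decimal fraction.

0.223

Overall, product flow = 3352 tonne/day.
KCl in = 2320×0.218 + 357×0.323 + 675×0.189 = 748.65 tonne/day.
KCl fraction in n8 = 0.223.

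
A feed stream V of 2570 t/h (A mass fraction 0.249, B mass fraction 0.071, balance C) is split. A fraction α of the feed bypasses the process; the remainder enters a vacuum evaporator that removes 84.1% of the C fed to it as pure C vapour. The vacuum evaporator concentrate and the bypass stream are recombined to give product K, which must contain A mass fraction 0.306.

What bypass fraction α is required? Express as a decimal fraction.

All 2570×0.249 = 639.93 t/h of A reaches K, so K = 639.93/0.306 = 2091.3 t/h and vapour = 478.73 t/h.
The evaporator receives (1−α)·2570 of feed at 0.680 C and removes 0.841 of that C:
0.841×0.680×(1−α)×2570 = 478.73
(1−α) = 478.73/1469.7 = 0.3257;  α = 0.6743.

0.674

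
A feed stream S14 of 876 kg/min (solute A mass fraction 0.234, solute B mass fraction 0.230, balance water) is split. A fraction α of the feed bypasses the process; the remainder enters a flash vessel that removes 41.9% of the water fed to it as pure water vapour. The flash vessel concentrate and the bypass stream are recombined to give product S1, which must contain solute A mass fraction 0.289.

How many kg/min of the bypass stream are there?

All 876×0.234 = 204.98 kg/min of solute A reaches S1, so S1 = 204.98/0.289 = 709.29 kg/min and vapour = 166.71 kg/min.
The evaporator receives (1−α)·876 of feed at 0.536 water and removes 0.419 of that water:
0.419×0.536×(1−α)×876 = 166.71
(1−α) = 166.71/196.74 = 0.8474;  α = 0.1526.
Bypass flow = 0.1526×876 = 133.68 kg/min.

133.7 kg/min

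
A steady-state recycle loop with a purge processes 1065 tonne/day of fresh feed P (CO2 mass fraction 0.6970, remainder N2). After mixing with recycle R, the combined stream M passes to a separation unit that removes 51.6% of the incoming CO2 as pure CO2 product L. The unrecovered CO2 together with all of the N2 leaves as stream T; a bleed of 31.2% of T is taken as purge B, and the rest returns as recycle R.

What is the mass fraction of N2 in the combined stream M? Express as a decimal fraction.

N2 enters only via P and leaves only via the purge: 1065×0.303 = 0.312×(N2 in T), and the separation unit passes all N2, so N2 in M = N2 in T = 1034.3 tonne/day.
CO2 in M: m_A = 1065×0.697 + (1−0.312)·(1−0.516)·m_A, so m_A = 742.3/0.6670 = 1112.9 tonne/day.
M = 1112.9 + 1034.3 = 2147.2 tonne/day.
N2 fraction in M = 1034.3/2147.2 = 0.4817.

0.4817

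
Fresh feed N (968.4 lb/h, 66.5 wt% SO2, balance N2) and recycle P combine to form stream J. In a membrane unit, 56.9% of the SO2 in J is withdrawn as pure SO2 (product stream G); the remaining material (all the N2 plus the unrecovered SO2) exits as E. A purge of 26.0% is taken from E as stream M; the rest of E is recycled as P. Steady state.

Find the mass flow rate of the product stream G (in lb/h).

SO2 in J: m_A = 968.4×0.665 + (1−0.260)·(1−0.569)·m_A, so m_A = 643.99/0.6811 = 945.56 lb/h.
Product G = 0.569×945.56 = 538.03 lb/h.

538 lb/h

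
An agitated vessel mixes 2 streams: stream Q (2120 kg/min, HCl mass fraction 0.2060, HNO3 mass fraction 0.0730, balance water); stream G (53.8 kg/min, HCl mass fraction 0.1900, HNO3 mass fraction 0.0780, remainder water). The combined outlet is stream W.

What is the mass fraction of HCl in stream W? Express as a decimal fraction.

Total flow out = 2120 + 53.8 = 2173.8 kg/min.
HCl in = 2120×0.206 + 53.8×0.190 = 446.94 kg/min.
HCl mass fraction in W = 446.94/2173.8 = 0.2056.

0.2056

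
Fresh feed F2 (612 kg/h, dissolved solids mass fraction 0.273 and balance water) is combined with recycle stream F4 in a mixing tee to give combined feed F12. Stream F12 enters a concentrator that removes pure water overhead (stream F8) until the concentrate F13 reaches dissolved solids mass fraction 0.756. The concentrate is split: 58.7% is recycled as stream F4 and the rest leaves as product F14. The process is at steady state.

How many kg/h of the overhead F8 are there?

391 kg/h

Overall dissolved solids balance (none leaves overhead): dissolved solids in fresh feed = dissolved solids in product, i.e. 612×0.273 = (1−0.587)·F13·0.756.
F13 = 167.08/(0.756×0.413) = 535.11 kg/h.
Recycle F4 = 0.587×535.11 = 314.11 kg/h.
Combined feed F12 = 612 + 314.11 = 926.11 kg/h.
Overhead F8 = F12 − F13 = 926.11 − 535.11 = 391 kg/h.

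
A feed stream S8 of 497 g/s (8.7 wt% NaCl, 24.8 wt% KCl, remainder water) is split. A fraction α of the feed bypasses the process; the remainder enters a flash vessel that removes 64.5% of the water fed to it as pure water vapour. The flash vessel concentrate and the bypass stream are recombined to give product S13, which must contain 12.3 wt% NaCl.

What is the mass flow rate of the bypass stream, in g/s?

All 497×0.087 = 43.239 g/s of NaCl reaches S13, so S13 = 43.239/0.123 = 351.54 g/s and vapour = 145.46 g/s.
The evaporator receives (1−α)·497 of feed at 0.665 water and removes 0.645 of that water:
0.645×0.665×(1−α)×497 = 145.46
(1−α) = 145.46/213.18 = 0.6824;  α = 0.3176.
Bypass flow = 0.3176×497 = 157.87 g/s.

157.9 g/s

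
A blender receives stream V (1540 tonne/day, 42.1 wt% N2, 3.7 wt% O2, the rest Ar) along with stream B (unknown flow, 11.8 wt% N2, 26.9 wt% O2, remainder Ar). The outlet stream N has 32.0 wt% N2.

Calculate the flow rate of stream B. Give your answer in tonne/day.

Let B be the unknown flow. Total out = 1540 + B.
N2 balance: 648.34 + 0.118·B = 0.320·(1540 + B)
(0.118 − 0.320)·B = 0.320×1540 − 648.34 = -155.54
B = -155.54 / -0.202 = 770 tonne/day

770 tonne/day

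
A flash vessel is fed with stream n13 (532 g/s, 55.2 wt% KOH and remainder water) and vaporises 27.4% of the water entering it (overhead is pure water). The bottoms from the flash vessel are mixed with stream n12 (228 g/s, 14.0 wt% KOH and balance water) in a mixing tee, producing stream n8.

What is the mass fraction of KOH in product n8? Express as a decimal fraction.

0.469

Vapour removed = 0.274×0.448×532 = 65.304 g/s; concentrate = 466.7 g/s.
KOH reaching the mixer = 293.66 (from concentrate) + 228×0.140 = 325.58 g/s.
Product flow = 466.7 + 228 = 694.7 g/s; KOH fraction = 0.469.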